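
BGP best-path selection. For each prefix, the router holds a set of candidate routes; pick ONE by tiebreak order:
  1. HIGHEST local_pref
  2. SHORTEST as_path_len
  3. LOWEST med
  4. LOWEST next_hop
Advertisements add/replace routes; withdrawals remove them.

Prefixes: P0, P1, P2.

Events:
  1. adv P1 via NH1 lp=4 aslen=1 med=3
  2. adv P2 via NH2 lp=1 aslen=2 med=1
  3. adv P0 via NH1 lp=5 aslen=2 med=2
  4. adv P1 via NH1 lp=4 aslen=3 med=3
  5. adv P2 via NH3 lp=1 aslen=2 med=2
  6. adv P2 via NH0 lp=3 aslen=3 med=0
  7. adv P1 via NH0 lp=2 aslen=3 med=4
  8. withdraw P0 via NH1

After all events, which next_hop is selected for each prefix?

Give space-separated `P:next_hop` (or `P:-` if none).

Answer: P0:- P1:NH1 P2:NH0

Derivation:
Op 1: best P0=- P1=NH1 P2=-
Op 2: best P0=- P1=NH1 P2=NH2
Op 3: best P0=NH1 P1=NH1 P2=NH2
Op 4: best P0=NH1 P1=NH1 P2=NH2
Op 5: best P0=NH1 P1=NH1 P2=NH2
Op 6: best P0=NH1 P1=NH1 P2=NH0
Op 7: best P0=NH1 P1=NH1 P2=NH0
Op 8: best P0=- P1=NH1 P2=NH0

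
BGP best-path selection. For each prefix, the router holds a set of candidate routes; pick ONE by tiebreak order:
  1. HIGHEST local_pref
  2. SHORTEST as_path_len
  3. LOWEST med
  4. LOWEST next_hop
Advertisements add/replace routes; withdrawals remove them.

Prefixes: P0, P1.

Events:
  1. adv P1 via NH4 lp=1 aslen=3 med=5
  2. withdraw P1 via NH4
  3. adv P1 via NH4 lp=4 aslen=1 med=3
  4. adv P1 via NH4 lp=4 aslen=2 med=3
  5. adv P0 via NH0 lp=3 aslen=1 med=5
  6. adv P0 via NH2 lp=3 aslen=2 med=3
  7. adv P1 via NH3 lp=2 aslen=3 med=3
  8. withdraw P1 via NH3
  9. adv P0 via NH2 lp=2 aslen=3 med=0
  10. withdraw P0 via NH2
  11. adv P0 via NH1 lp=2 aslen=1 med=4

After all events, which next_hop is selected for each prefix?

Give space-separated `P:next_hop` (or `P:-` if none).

Answer: P0:NH0 P1:NH4

Derivation:
Op 1: best P0=- P1=NH4
Op 2: best P0=- P1=-
Op 3: best P0=- P1=NH4
Op 4: best P0=- P1=NH4
Op 5: best P0=NH0 P1=NH4
Op 6: best P0=NH0 P1=NH4
Op 7: best P0=NH0 P1=NH4
Op 8: best P0=NH0 P1=NH4
Op 9: best P0=NH0 P1=NH4
Op 10: best P0=NH0 P1=NH4
Op 11: best P0=NH0 P1=NH4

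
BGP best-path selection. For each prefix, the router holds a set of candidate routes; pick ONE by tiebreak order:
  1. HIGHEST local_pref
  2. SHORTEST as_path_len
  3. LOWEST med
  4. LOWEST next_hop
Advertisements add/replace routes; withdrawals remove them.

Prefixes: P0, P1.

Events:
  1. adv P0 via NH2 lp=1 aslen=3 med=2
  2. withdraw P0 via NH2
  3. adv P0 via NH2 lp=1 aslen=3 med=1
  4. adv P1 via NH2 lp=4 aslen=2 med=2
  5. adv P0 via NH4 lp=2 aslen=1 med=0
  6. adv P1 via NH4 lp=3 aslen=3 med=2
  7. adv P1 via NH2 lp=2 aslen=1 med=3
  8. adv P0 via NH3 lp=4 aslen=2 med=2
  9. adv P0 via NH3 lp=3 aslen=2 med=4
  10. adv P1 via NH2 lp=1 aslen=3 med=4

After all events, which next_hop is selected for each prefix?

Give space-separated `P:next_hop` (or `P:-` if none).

Answer: P0:NH3 P1:NH4

Derivation:
Op 1: best P0=NH2 P1=-
Op 2: best P0=- P1=-
Op 3: best P0=NH2 P1=-
Op 4: best P0=NH2 P1=NH2
Op 5: best P0=NH4 P1=NH2
Op 6: best P0=NH4 P1=NH2
Op 7: best P0=NH4 P1=NH4
Op 8: best P0=NH3 P1=NH4
Op 9: best P0=NH3 P1=NH4
Op 10: best P0=NH3 P1=NH4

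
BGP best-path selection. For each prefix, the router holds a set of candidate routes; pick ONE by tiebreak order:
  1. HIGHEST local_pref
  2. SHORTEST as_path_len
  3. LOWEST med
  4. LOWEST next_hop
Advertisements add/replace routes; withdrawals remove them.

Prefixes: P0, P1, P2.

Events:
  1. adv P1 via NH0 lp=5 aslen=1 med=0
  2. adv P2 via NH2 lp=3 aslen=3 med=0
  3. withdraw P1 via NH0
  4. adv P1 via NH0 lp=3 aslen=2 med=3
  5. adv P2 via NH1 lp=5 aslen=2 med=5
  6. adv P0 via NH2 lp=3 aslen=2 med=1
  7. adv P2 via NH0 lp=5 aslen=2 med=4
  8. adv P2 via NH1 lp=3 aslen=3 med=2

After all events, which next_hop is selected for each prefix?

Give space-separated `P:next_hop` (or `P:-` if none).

Answer: P0:NH2 P1:NH0 P2:NH0

Derivation:
Op 1: best P0=- P1=NH0 P2=-
Op 2: best P0=- P1=NH0 P2=NH2
Op 3: best P0=- P1=- P2=NH2
Op 4: best P0=- P1=NH0 P2=NH2
Op 5: best P0=- P1=NH0 P2=NH1
Op 6: best P0=NH2 P1=NH0 P2=NH1
Op 7: best P0=NH2 P1=NH0 P2=NH0
Op 8: best P0=NH2 P1=NH0 P2=NH0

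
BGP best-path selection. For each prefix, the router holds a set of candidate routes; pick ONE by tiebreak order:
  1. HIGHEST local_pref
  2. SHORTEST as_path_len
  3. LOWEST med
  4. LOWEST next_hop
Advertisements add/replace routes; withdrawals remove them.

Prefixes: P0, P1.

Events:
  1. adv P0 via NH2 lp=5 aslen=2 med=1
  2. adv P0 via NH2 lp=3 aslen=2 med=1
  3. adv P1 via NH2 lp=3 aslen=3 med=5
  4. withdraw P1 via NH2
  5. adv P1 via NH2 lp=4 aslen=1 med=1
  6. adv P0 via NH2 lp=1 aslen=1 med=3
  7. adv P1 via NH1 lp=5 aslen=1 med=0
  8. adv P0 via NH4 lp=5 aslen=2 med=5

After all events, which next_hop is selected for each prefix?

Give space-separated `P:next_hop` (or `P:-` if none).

Answer: P0:NH4 P1:NH1

Derivation:
Op 1: best P0=NH2 P1=-
Op 2: best P0=NH2 P1=-
Op 3: best P0=NH2 P1=NH2
Op 4: best P0=NH2 P1=-
Op 5: best P0=NH2 P1=NH2
Op 6: best P0=NH2 P1=NH2
Op 7: best P0=NH2 P1=NH1
Op 8: best P0=NH4 P1=NH1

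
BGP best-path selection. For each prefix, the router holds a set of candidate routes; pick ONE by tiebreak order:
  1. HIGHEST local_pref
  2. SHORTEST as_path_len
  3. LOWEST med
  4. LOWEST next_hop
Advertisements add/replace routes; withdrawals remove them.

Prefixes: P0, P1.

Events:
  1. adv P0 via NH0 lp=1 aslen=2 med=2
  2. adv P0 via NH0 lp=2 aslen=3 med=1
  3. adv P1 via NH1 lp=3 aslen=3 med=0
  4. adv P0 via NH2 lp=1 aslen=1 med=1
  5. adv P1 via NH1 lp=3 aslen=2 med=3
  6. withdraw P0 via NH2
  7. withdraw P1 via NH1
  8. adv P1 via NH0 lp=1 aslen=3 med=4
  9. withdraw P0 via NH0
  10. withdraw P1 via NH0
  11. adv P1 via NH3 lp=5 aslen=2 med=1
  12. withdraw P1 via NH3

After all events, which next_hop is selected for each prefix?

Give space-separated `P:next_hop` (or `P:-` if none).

Answer: P0:- P1:-

Derivation:
Op 1: best P0=NH0 P1=-
Op 2: best P0=NH0 P1=-
Op 3: best P0=NH0 P1=NH1
Op 4: best P0=NH0 P1=NH1
Op 5: best P0=NH0 P1=NH1
Op 6: best P0=NH0 P1=NH1
Op 7: best P0=NH0 P1=-
Op 8: best P0=NH0 P1=NH0
Op 9: best P0=- P1=NH0
Op 10: best P0=- P1=-
Op 11: best P0=- P1=NH3
Op 12: best P0=- P1=-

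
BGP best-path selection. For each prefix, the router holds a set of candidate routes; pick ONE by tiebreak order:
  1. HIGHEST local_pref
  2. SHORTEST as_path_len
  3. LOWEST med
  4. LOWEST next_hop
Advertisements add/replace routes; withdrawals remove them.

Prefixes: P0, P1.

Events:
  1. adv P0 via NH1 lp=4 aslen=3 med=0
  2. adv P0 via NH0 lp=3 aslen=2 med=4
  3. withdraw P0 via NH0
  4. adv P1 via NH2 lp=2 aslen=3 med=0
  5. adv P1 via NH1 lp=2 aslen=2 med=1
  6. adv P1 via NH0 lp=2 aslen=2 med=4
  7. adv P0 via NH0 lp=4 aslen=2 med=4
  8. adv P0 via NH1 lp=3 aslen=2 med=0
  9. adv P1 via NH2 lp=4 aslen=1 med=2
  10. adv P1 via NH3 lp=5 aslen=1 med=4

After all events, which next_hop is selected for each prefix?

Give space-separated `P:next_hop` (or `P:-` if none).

Answer: P0:NH0 P1:NH3

Derivation:
Op 1: best P0=NH1 P1=-
Op 2: best P0=NH1 P1=-
Op 3: best P0=NH1 P1=-
Op 4: best P0=NH1 P1=NH2
Op 5: best P0=NH1 P1=NH1
Op 6: best P0=NH1 P1=NH1
Op 7: best P0=NH0 P1=NH1
Op 8: best P0=NH0 P1=NH1
Op 9: best P0=NH0 P1=NH2
Op 10: best P0=NH0 P1=NH3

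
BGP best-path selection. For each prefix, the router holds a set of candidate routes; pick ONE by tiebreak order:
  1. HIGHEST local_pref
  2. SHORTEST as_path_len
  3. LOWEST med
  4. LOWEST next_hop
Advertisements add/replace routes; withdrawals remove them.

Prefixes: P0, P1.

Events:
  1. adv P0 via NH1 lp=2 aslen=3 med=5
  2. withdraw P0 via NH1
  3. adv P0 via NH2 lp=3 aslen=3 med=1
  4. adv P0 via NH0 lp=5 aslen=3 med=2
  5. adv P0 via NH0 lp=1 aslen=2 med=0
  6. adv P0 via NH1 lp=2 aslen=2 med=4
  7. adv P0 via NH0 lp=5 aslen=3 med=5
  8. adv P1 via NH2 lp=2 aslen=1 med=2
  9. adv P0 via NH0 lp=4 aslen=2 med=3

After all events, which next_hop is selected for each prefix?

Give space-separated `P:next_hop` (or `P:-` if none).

Op 1: best P0=NH1 P1=-
Op 2: best P0=- P1=-
Op 3: best P0=NH2 P1=-
Op 4: best P0=NH0 P1=-
Op 5: best P0=NH2 P1=-
Op 6: best P0=NH2 P1=-
Op 7: best P0=NH0 P1=-
Op 8: best P0=NH0 P1=NH2
Op 9: best P0=NH0 P1=NH2

Answer: P0:NH0 P1:NH2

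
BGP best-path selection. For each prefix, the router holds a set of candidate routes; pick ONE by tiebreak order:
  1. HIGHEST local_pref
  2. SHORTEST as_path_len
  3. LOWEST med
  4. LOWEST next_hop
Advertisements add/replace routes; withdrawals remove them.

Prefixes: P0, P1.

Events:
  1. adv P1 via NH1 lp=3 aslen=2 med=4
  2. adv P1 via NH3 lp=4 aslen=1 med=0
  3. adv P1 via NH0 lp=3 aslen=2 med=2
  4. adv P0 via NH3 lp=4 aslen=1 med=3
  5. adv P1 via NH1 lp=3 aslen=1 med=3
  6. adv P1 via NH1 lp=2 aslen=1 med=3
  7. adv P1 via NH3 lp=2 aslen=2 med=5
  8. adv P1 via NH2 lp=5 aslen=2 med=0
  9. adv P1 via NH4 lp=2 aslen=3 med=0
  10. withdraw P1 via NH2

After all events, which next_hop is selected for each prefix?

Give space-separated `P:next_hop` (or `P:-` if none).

Answer: P0:NH3 P1:NH0

Derivation:
Op 1: best P0=- P1=NH1
Op 2: best P0=- P1=NH3
Op 3: best P0=- P1=NH3
Op 4: best P0=NH3 P1=NH3
Op 5: best P0=NH3 P1=NH3
Op 6: best P0=NH3 P1=NH3
Op 7: best P0=NH3 P1=NH0
Op 8: best P0=NH3 P1=NH2
Op 9: best P0=NH3 P1=NH2
Op 10: best P0=NH3 P1=NH0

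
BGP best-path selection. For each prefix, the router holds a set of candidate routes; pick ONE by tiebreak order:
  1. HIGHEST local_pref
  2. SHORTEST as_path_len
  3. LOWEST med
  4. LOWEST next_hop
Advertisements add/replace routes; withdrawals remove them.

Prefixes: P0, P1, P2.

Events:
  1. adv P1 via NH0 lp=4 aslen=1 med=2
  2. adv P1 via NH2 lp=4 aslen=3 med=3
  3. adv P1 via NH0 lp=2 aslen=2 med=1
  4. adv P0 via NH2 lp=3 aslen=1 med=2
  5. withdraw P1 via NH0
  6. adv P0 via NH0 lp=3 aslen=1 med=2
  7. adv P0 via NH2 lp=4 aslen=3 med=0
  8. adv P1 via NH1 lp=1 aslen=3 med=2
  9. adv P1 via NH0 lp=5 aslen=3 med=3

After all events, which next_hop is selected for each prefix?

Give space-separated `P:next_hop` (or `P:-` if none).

Answer: P0:NH2 P1:NH0 P2:-

Derivation:
Op 1: best P0=- P1=NH0 P2=-
Op 2: best P0=- P1=NH0 P2=-
Op 3: best P0=- P1=NH2 P2=-
Op 4: best P0=NH2 P1=NH2 P2=-
Op 5: best P0=NH2 P1=NH2 P2=-
Op 6: best P0=NH0 P1=NH2 P2=-
Op 7: best P0=NH2 P1=NH2 P2=-
Op 8: best P0=NH2 P1=NH2 P2=-
Op 9: best P0=NH2 P1=NH0 P2=-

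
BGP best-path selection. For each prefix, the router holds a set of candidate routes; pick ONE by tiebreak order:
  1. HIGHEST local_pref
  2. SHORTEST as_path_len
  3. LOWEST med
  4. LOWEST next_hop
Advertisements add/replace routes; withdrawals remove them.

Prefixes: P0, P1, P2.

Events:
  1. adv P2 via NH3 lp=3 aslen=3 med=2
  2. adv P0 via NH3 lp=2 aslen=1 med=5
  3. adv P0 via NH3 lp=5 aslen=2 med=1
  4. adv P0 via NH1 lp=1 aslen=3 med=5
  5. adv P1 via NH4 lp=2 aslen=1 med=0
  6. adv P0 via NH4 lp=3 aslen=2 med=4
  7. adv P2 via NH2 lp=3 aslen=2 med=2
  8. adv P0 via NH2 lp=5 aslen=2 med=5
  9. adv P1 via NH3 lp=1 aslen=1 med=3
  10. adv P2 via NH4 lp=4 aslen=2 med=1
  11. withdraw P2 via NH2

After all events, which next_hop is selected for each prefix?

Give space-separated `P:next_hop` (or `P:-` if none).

Op 1: best P0=- P1=- P2=NH3
Op 2: best P0=NH3 P1=- P2=NH3
Op 3: best P0=NH3 P1=- P2=NH3
Op 4: best P0=NH3 P1=- P2=NH3
Op 5: best P0=NH3 P1=NH4 P2=NH3
Op 6: best P0=NH3 P1=NH4 P2=NH3
Op 7: best P0=NH3 P1=NH4 P2=NH2
Op 8: best P0=NH3 P1=NH4 P2=NH2
Op 9: best P0=NH3 P1=NH4 P2=NH2
Op 10: best P0=NH3 P1=NH4 P2=NH4
Op 11: best P0=NH3 P1=NH4 P2=NH4

Answer: P0:NH3 P1:NH4 P2:NH4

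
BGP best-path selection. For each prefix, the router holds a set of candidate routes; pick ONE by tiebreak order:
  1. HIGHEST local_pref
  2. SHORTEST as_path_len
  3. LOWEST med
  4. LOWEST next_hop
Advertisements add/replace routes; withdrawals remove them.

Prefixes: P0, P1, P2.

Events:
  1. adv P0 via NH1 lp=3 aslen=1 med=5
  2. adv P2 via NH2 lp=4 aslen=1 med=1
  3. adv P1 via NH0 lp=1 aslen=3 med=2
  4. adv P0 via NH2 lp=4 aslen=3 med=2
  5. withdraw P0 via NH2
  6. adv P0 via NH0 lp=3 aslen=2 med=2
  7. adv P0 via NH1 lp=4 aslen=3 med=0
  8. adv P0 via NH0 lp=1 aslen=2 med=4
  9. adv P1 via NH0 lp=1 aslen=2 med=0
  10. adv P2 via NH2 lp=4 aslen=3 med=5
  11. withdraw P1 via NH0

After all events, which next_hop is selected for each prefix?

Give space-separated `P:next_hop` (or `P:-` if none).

Answer: P0:NH1 P1:- P2:NH2

Derivation:
Op 1: best P0=NH1 P1=- P2=-
Op 2: best P0=NH1 P1=- P2=NH2
Op 3: best P0=NH1 P1=NH0 P2=NH2
Op 4: best P0=NH2 P1=NH0 P2=NH2
Op 5: best P0=NH1 P1=NH0 P2=NH2
Op 6: best P0=NH1 P1=NH0 P2=NH2
Op 7: best P0=NH1 P1=NH0 P2=NH2
Op 8: best P0=NH1 P1=NH0 P2=NH2
Op 9: best P0=NH1 P1=NH0 P2=NH2
Op 10: best P0=NH1 P1=NH0 P2=NH2
Op 11: best P0=NH1 P1=- P2=NH2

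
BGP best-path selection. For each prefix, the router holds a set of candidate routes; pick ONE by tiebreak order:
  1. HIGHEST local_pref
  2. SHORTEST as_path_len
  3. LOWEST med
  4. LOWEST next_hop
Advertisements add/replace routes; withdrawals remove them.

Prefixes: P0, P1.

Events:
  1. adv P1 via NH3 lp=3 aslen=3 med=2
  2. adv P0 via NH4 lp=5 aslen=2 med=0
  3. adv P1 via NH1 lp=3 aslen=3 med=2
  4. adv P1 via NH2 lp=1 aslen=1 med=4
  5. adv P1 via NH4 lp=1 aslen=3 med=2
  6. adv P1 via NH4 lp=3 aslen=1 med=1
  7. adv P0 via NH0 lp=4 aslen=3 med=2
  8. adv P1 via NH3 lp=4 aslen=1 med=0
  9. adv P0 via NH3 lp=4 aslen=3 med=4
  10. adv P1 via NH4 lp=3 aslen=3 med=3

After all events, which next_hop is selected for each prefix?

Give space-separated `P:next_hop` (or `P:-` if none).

Op 1: best P0=- P1=NH3
Op 2: best P0=NH4 P1=NH3
Op 3: best P0=NH4 P1=NH1
Op 4: best P0=NH4 P1=NH1
Op 5: best P0=NH4 P1=NH1
Op 6: best P0=NH4 P1=NH4
Op 7: best P0=NH4 P1=NH4
Op 8: best P0=NH4 P1=NH3
Op 9: best P0=NH4 P1=NH3
Op 10: best P0=NH4 P1=NH3

Answer: P0:NH4 P1:NH3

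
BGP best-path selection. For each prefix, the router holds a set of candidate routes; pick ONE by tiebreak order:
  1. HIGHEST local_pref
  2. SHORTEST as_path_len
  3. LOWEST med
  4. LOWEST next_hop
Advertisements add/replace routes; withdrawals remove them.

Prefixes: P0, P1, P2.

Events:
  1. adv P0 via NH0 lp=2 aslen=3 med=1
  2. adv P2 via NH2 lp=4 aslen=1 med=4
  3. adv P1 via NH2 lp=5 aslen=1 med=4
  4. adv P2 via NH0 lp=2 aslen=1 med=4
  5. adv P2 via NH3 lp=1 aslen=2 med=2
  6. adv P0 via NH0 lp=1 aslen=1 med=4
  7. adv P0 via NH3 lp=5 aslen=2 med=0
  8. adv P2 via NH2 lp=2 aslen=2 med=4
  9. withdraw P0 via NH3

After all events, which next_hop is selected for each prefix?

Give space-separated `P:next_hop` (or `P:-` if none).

Answer: P0:NH0 P1:NH2 P2:NH0

Derivation:
Op 1: best P0=NH0 P1=- P2=-
Op 2: best P0=NH0 P1=- P2=NH2
Op 3: best P0=NH0 P1=NH2 P2=NH2
Op 4: best P0=NH0 P1=NH2 P2=NH2
Op 5: best P0=NH0 P1=NH2 P2=NH2
Op 6: best P0=NH0 P1=NH2 P2=NH2
Op 7: best P0=NH3 P1=NH2 P2=NH2
Op 8: best P0=NH3 P1=NH2 P2=NH0
Op 9: best P0=NH0 P1=NH2 P2=NH0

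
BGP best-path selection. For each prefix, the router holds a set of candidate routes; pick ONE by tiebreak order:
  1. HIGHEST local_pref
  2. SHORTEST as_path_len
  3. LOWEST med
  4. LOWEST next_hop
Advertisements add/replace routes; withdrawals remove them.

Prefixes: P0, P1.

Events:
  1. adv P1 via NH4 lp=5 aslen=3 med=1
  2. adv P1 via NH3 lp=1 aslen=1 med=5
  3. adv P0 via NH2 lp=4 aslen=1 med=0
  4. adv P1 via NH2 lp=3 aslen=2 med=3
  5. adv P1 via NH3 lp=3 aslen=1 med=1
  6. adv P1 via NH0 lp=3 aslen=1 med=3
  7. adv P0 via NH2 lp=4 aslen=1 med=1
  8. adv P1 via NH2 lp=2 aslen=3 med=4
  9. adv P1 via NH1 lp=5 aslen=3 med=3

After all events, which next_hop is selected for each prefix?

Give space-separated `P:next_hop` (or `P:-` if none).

Answer: P0:NH2 P1:NH4

Derivation:
Op 1: best P0=- P1=NH4
Op 2: best P0=- P1=NH4
Op 3: best P0=NH2 P1=NH4
Op 4: best P0=NH2 P1=NH4
Op 5: best P0=NH2 P1=NH4
Op 6: best P0=NH2 P1=NH4
Op 7: best P0=NH2 P1=NH4
Op 8: best P0=NH2 P1=NH4
Op 9: best P0=NH2 P1=NH4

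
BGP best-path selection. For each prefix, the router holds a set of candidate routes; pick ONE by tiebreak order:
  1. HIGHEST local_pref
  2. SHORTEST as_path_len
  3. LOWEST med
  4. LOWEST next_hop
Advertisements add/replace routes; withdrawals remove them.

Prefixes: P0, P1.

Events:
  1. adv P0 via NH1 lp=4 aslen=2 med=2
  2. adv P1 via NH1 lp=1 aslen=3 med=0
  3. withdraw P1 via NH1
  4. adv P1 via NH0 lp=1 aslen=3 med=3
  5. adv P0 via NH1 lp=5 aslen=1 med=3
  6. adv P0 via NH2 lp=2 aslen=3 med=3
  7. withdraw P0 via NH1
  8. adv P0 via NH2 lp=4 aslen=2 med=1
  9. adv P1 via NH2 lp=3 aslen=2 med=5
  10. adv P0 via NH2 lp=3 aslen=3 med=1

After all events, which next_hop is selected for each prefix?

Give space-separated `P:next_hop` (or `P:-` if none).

Answer: P0:NH2 P1:NH2

Derivation:
Op 1: best P0=NH1 P1=-
Op 2: best P0=NH1 P1=NH1
Op 3: best P0=NH1 P1=-
Op 4: best P0=NH1 P1=NH0
Op 5: best P0=NH1 P1=NH0
Op 6: best P0=NH1 P1=NH0
Op 7: best P0=NH2 P1=NH0
Op 8: best P0=NH2 P1=NH0
Op 9: best P0=NH2 P1=NH2
Op 10: best P0=NH2 P1=NH2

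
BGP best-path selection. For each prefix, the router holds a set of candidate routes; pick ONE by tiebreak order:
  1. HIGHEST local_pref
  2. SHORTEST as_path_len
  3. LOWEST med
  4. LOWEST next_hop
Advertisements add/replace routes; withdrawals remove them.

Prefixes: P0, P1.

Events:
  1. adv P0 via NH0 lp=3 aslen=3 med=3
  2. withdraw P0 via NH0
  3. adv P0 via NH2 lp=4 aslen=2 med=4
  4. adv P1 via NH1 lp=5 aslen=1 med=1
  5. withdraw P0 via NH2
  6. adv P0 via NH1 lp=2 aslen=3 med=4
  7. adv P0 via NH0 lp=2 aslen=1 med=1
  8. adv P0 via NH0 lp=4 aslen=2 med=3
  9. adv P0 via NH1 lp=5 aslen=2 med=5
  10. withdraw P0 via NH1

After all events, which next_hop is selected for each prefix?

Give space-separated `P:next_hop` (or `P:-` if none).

Answer: P0:NH0 P1:NH1

Derivation:
Op 1: best P0=NH0 P1=-
Op 2: best P0=- P1=-
Op 3: best P0=NH2 P1=-
Op 4: best P0=NH2 P1=NH1
Op 5: best P0=- P1=NH1
Op 6: best P0=NH1 P1=NH1
Op 7: best P0=NH0 P1=NH1
Op 8: best P0=NH0 P1=NH1
Op 9: best P0=NH1 P1=NH1
Op 10: best P0=NH0 P1=NH1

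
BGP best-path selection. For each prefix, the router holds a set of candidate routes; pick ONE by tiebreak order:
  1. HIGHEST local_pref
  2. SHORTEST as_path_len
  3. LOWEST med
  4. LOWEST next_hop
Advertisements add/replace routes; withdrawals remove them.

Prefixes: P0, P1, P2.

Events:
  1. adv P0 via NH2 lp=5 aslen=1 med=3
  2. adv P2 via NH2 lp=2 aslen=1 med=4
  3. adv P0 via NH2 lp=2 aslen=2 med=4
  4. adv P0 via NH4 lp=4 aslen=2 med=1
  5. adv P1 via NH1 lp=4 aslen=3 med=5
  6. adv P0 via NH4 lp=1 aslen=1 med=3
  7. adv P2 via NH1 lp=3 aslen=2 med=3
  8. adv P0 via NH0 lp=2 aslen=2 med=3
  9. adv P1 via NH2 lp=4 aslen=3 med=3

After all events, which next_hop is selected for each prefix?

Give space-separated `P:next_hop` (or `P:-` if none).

Op 1: best P0=NH2 P1=- P2=-
Op 2: best P0=NH2 P1=- P2=NH2
Op 3: best P0=NH2 P1=- P2=NH2
Op 4: best P0=NH4 P1=- P2=NH2
Op 5: best P0=NH4 P1=NH1 P2=NH2
Op 6: best P0=NH2 P1=NH1 P2=NH2
Op 7: best P0=NH2 P1=NH1 P2=NH1
Op 8: best P0=NH0 P1=NH1 P2=NH1
Op 9: best P0=NH0 P1=NH2 P2=NH1

Answer: P0:NH0 P1:NH2 P2:NH1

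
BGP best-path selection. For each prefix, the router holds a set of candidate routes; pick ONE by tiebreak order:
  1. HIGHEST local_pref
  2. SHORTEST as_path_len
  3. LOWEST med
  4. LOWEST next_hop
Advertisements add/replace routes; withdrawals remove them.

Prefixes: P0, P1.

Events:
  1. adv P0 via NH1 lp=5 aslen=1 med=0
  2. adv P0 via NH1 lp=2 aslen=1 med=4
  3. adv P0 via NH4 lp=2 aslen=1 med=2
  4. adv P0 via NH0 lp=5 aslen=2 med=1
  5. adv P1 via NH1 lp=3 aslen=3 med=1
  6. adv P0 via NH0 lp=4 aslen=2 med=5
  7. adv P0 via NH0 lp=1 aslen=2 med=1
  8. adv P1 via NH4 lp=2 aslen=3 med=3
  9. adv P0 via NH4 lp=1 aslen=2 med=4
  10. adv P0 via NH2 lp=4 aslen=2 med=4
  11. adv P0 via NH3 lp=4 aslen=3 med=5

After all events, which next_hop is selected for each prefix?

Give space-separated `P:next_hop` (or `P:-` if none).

Answer: P0:NH2 P1:NH1

Derivation:
Op 1: best P0=NH1 P1=-
Op 2: best P0=NH1 P1=-
Op 3: best P0=NH4 P1=-
Op 4: best P0=NH0 P1=-
Op 5: best P0=NH0 P1=NH1
Op 6: best P0=NH0 P1=NH1
Op 7: best P0=NH4 P1=NH1
Op 8: best P0=NH4 P1=NH1
Op 9: best P0=NH1 P1=NH1
Op 10: best P0=NH2 P1=NH1
Op 11: best P0=NH2 P1=NH1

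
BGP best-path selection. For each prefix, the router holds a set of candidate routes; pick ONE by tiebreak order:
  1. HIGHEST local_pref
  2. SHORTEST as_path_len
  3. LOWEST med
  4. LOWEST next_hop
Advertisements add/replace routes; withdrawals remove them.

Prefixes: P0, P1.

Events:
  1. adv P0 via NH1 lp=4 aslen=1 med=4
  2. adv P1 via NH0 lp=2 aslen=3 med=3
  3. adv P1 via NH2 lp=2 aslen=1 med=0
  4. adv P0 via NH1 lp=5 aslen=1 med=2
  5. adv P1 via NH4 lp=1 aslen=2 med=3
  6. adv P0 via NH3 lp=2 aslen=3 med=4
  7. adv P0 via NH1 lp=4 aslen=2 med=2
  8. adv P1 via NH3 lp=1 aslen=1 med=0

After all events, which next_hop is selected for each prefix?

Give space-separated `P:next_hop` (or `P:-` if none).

Op 1: best P0=NH1 P1=-
Op 2: best P0=NH1 P1=NH0
Op 3: best P0=NH1 P1=NH2
Op 4: best P0=NH1 P1=NH2
Op 5: best P0=NH1 P1=NH2
Op 6: best P0=NH1 P1=NH2
Op 7: best P0=NH1 P1=NH2
Op 8: best P0=NH1 P1=NH2

Answer: P0:NH1 P1:NH2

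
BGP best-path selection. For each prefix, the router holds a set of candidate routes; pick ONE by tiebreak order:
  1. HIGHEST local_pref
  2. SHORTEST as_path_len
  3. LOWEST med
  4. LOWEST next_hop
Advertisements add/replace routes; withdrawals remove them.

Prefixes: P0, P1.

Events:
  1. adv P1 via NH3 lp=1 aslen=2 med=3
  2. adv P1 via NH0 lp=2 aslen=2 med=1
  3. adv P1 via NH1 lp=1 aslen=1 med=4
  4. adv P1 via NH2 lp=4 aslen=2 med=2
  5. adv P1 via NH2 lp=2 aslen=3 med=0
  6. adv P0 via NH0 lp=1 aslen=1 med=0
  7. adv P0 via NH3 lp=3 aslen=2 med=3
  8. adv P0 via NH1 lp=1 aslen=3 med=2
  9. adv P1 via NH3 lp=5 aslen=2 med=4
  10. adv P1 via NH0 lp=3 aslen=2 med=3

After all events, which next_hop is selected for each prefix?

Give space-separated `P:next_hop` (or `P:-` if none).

Answer: P0:NH3 P1:NH3

Derivation:
Op 1: best P0=- P1=NH3
Op 2: best P0=- P1=NH0
Op 3: best P0=- P1=NH0
Op 4: best P0=- P1=NH2
Op 5: best P0=- P1=NH0
Op 6: best P0=NH0 P1=NH0
Op 7: best P0=NH3 P1=NH0
Op 8: best P0=NH3 P1=NH0
Op 9: best P0=NH3 P1=NH3
Op 10: best P0=NH3 P1=NH3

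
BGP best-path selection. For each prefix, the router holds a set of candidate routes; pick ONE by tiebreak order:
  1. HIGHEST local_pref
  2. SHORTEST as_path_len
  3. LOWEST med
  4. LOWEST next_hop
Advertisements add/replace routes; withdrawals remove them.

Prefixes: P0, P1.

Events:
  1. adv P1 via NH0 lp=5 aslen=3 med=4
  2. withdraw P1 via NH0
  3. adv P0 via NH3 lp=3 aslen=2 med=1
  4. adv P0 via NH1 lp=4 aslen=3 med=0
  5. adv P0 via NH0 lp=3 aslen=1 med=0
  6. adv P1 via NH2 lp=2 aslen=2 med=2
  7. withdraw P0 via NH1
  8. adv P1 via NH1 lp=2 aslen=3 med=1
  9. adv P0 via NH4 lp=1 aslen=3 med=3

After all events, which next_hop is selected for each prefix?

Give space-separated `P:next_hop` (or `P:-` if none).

Answer: P0:NH0 P1:NH2

Derivation:
Op 1: best P0=- P1=NH0
Op 2: best P0=- P1=-
Op 3: best P0=NH3 P1=-
Op 4: best P0=NH1 P1=-
Op 5: best P0=NH1 P1=-
Op 6: best P0=NH1 P1=NH2
Op 7: best P0=NH0 P1=NH2
Op 8: best P0=NH0 P1=NH2
Op 9: best P0=NH0 P1=NH2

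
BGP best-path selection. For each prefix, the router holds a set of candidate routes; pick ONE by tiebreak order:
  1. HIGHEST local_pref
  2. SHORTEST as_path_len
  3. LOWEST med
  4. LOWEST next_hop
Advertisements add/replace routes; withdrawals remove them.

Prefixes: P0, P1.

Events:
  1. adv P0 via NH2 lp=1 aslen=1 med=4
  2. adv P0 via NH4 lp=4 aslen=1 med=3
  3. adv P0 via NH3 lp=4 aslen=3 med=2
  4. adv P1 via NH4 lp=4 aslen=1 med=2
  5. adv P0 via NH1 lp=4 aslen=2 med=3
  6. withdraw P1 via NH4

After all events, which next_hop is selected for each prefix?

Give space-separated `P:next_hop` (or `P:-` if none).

Answer: P0:NH4 P1:-

Derivation:
Op 1: best P0=NH2 P1=-
Op 2: best P0=NH4 P1=-
Op 3: best P0=NH4 P1=-
Op 4: best P0=NH4 P1=NH4
Op 5: best P0=NH4 P1=NH4
Op 6: best P0=NH4 P1=-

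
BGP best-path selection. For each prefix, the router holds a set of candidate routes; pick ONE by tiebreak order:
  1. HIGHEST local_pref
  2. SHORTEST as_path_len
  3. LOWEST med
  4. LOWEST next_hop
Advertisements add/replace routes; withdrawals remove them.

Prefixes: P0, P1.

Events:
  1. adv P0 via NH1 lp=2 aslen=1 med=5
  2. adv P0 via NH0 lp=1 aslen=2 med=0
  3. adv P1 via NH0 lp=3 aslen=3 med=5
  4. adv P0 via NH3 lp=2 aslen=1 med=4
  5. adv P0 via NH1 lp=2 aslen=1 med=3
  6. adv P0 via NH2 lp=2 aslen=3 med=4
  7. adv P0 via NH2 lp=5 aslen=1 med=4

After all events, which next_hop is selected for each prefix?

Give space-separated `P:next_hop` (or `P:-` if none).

Op 1: best P0=NH1 P1=-
Op 2: best P0=NH1 P1=-
Op 3: best P0=NH1 P1=NH0
Op 4: best P0=NH3 P1=NH0
Op 5: best P0=NH1 P1=NH0
Op 6: best P0=NH1 P1=NH0
Op 7: best P0=NH2 P1=NH0

Answer: P0:NH2 P1:NH0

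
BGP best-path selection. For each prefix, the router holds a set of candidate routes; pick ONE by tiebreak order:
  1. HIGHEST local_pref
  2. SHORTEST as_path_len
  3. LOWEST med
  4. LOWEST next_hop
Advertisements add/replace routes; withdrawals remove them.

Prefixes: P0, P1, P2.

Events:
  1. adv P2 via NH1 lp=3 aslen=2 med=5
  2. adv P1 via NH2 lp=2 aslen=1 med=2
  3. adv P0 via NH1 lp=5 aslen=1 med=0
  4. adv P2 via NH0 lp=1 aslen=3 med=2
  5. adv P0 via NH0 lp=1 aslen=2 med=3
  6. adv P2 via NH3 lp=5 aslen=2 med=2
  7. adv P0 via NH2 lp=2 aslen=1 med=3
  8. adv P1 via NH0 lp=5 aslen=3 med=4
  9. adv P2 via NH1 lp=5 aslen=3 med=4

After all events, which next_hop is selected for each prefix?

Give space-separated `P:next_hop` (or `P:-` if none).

Op 1: best P0=- P1=- P2=NH1
Op 2: best P0=- P1=NH2 P2=NH1
Op 3: best P0=NH1 P1=NH2 P2=NH1
Op 4: best P0=NH1 P1=NH2 P2=NH1
Op 5: best P0=NH1 P1=NH2 P2=NH1
Op 6: best P0=NH1 P1=NH2 P2=NH3
Op 7: best P0=NH1 P1=NH2 P2=NH3
Op 8: best P0=NH1 P1=NH0 P2=NH3
Op 9: best P0=NH1 P1=NH0 P2=NH3

Answer: P0:NH1 P1:NH0 P2:NH3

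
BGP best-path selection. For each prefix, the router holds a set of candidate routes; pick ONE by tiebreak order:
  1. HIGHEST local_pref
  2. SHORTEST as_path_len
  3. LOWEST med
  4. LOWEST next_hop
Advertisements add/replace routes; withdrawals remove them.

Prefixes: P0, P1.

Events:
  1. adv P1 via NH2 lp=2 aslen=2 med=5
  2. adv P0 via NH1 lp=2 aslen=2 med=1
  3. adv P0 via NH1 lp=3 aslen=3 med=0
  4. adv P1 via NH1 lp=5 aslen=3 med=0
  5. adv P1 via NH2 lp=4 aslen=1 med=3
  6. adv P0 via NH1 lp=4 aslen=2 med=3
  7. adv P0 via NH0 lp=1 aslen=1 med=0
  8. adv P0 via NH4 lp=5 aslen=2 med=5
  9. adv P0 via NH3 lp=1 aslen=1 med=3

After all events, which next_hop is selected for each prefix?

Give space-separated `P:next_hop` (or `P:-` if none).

Op 1: best P0=- P1=NH2
Op 2: best P0=NH1 P1=NH2
Op 3: best P0=NH1 P1=NH2
Op 4: best P0=NH1 P1=NH1
Op 5: best P0=NH1 P1=NH1
Op 6: best P0=NH1 P1=NH1
Op 7: best P0=NH1 P1=NH1
Op 8: best P0=NH4 P1=NH1
Op 9: best P0=NH4 P1=NH1

Answer: P0:NH4 P1:NH1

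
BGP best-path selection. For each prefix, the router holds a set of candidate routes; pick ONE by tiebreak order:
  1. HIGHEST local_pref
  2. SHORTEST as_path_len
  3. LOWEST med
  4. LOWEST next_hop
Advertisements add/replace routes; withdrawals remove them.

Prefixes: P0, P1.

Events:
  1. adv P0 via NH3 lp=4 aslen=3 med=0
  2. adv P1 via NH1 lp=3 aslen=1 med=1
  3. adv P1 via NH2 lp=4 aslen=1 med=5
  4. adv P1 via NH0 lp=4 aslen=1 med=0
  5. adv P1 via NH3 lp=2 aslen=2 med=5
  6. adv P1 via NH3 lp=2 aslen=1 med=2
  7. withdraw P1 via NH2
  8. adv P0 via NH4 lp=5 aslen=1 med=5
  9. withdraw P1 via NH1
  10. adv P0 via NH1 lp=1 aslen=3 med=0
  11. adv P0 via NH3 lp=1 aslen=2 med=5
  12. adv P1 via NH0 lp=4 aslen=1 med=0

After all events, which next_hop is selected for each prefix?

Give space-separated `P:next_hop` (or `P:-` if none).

Op 1: best P0=NH3 P1=-
Op 2: best P0=NH3 P1=NH1
Op 3: best P0=NH3 P1=NH2
Op 4: best P0=NH3 P1=NH0
Op 5: best P0=NH3 P1=NH0
Op 6: best P0=NH3 P1=NH0
Op 7: best P0=NH3 P1=NH0
Op 8: best P0=NH4 P1=NH0
Op 9: best P0=NH4 P1=NH0
Op 10: best P0=NH4 P1=NH0
Op 11: best P0=NH4 P1=NH0
Op 12: best P0=NH4 P1=NH0

Answer: P0:NH4 P1:NH0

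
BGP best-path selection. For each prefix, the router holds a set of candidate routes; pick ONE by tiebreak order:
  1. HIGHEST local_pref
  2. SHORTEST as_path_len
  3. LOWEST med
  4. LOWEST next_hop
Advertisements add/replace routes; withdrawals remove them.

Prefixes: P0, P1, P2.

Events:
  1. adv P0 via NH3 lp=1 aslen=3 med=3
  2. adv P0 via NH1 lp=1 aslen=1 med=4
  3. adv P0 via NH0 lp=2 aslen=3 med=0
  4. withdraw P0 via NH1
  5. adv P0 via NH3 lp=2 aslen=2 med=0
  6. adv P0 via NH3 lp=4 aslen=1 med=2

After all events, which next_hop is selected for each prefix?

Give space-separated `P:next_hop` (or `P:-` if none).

Op 1: best P0=NH3 P1=- P2=-
Op 2: best P0=NH1 P1=- P2=-
Op 3: best P0=NH0 P1=- P2=-
Op 4: best P0=NH0 P1=- P2=-
Op 5: best P0=NH3 P1=- P2=-
Op 6: best P0=NH3 P1=- P2=-

Answer: P0:NH3 P1:- P2:-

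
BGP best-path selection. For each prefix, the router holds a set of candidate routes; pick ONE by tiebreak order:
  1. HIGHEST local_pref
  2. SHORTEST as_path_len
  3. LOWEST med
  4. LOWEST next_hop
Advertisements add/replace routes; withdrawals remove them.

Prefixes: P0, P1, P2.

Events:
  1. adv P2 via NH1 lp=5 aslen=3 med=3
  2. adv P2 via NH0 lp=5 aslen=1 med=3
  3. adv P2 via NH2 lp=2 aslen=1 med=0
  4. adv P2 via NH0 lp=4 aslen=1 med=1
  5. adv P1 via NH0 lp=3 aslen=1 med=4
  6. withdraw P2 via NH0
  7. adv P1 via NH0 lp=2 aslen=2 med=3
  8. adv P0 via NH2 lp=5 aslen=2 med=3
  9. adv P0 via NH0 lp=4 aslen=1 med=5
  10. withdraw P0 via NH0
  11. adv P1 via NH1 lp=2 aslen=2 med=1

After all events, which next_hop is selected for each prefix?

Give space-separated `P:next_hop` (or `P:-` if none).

Op 1: best P0=- P1=- P2=NH1
Op 2: best P0=- P1=- P2=NH0
Op 3: best P0=- P1=- P2=NH0
Op 4: best P0=- P1=- P2=NH1
Op 5: best P0=- P1=NH0 P2=NH1
Op 6: best P0=- P1=NH0 P2=NH1
Op 7: best P0=- P1=NH0 P2=NH1
Op 8: best P0=NH2 P1=NH0 P2=NH1
Op 9: best P0=NH2 P1=NH0 P2=NH1
Op 10: best P0=NH2 P1=NH0 P2=NH1
Op 11: best P0=NH2 P1=NH1 P2=NH1

Answer: P0:NH2 P1:NH1 P2:NH1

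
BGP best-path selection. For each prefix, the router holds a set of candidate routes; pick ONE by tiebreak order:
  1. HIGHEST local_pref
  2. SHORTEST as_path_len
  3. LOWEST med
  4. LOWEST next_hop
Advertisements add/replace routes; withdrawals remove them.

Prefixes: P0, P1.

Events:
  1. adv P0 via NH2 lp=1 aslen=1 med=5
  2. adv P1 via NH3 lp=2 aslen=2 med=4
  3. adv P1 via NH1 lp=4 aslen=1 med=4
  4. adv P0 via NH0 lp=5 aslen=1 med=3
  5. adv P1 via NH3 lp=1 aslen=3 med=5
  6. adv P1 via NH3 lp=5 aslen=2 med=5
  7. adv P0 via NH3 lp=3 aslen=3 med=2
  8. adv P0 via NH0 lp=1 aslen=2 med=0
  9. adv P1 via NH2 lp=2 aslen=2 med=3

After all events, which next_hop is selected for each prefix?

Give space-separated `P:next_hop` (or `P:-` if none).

Answer: P0:NH3 P1:NH3

Derivation:
Op 1: best P0=NH2 P1=-
Op 2: best P0=NH2 P1=NH3
Op 3: best P0=NH2 P1=NH1
Op 4: best P0=NH0 P1=NH1
Op 5: best P0=NH0 P1=NH1
Op 6: best P0=NH0 P1=NH3
Op 7: best P0=NH0 P1=NH3
Op 8: best P0=NH3 P1=NH3
Op 9: best P0=NH3 P1=NH3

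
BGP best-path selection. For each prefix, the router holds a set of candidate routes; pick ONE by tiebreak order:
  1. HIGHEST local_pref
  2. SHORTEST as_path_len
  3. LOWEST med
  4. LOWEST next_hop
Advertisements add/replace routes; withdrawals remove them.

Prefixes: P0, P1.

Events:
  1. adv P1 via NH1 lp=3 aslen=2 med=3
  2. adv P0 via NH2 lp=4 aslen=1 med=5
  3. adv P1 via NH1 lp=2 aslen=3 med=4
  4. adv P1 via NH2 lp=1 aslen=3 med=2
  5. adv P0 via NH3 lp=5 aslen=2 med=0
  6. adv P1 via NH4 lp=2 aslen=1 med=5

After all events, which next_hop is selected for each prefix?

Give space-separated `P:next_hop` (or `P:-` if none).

Op 1: best P0=- P1=NH1
Op 2: best P0=NH2 P1=NH1
Op 3: best P0=NH2 P1=NH1
Op 4: best P0=NH2 P1=NH1
Op 5: best P0=NH3 P1=NH1
Op 6: best P0=NH3 P1=NH4

Answer: P0:NH3 P1:NH4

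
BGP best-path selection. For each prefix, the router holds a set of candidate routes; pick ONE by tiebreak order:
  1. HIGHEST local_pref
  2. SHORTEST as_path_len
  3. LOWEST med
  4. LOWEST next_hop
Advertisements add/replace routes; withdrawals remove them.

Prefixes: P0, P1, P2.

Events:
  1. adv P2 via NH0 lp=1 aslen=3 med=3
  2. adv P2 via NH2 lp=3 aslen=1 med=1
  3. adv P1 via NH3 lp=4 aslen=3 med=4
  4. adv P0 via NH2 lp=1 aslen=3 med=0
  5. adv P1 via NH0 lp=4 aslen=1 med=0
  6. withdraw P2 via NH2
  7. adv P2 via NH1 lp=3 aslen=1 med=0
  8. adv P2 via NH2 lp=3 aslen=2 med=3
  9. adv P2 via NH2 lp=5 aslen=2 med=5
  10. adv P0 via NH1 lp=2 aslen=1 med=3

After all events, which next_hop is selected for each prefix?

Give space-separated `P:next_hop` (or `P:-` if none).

Op 1: best P0=- P1=- P2=NH0
Op 2: best P0=- P1=- P2=NH2
Op 3: best P0=- P1=NH3 P2=NH2
Op 4: best P0=NH2 P1=NH3 P2=NH2
Op 5: best P0=NH2 P1=NH0 P2=NH2
Op 6: best P0=NH2 P1=NH0 P2=NH0
Op 7: best P0=NH2 P1=NH0 P2=NH1
Op 8: best P0=NH2 P1=NH0 P2=NH1
Op 9: best P0=NH2 P1=NH0 P2=NH2
Op 10: best P0=NH1 P1=NH0 P2=NH2

Answer: P0:NH1 P1:NH0 P2:NH2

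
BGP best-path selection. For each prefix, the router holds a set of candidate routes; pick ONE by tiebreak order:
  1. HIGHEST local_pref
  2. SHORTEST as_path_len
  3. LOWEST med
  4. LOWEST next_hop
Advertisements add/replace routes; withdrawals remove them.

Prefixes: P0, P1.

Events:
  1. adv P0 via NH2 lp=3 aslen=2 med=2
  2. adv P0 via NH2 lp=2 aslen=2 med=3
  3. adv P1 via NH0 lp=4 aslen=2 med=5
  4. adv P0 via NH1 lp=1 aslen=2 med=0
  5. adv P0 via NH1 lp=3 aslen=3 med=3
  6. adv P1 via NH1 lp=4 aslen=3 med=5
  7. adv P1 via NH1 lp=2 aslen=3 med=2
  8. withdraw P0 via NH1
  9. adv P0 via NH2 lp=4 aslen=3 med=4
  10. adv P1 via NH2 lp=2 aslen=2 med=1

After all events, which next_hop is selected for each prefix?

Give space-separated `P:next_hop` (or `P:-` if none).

Op 1: best P0=NH2 P1=-
Op 2: best P0=NH2 P1=-
Op 3: best P0=NH2 P1=NH0
Op 4: best P0=NH2 P1=NH0
Op 5: best P0=NH1 P1=NH0
Op 6: best P0=NH1 P1=NH0
Op 7: best P0=NH1 P1=NH0
Op 8: best P0=NH2 P1=NH0
Op 9: best P0=NH2 P1=NH0
Op 10: best P0=NH2 P1=NH0

Answer: P0:NH2 P1:NH0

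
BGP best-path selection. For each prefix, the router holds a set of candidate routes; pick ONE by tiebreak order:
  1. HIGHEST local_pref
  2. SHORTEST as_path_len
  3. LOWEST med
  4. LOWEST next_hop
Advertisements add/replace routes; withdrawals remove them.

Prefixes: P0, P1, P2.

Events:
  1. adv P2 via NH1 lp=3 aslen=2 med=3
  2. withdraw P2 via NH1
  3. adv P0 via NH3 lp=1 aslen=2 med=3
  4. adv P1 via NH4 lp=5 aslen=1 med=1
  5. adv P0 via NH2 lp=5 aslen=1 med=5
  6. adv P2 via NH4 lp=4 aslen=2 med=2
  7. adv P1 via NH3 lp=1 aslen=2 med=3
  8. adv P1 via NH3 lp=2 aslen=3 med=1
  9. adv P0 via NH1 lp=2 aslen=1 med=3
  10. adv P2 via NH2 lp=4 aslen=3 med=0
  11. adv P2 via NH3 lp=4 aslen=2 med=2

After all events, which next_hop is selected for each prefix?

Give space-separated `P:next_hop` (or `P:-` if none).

Op 1: best P0=- P1=- P2=NH1
Op 2: best P0=- P1=- P2=-
Op 3: best P0=NH3 P1=- P2=-
Op 4: best P0=NH3 P1=NH4 P2=-
Op 5: best P0=NH2 P1=NH4 P2=-
Op 6: best P0=NH2 P1=NH4 P2=NH4
Op 7: best P0=NH2 P1=NH4 P2=NH4
Op 8: best P0=NH2 P1=NH4 P2=NH4
Op 9: best P0=NH2 P1=NH4 P2=NH4
Op 10: best P0=NH2 P1=NH4 P2=NH4
Op 11: best P0=NH2 P1=NH4 P2=NH3

Answer: P0:NH2 P1:NH4 P2:NH3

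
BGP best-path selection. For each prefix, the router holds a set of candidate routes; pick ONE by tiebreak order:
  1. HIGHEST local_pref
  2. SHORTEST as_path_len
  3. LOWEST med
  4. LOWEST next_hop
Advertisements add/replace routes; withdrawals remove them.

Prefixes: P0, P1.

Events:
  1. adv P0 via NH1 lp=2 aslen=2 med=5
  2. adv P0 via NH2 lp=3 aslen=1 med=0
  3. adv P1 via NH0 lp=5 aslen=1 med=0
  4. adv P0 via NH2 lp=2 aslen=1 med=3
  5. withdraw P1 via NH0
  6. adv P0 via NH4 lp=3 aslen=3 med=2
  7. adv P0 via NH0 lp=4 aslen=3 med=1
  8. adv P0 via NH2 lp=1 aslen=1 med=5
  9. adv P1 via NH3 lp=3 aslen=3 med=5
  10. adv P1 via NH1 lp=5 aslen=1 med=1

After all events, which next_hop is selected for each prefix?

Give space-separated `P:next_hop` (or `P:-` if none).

Op 1: best P0=NH1 P1=-
Op 2: best P0=NH2 P1=-
Op 3: best P0=NH2 P1=NH0
Op 4: best P0=NH2 P1=NH0
Op 5: best P0=NH2 P1=-
Op 6: best P0=NH4 P1=-
Op 7: best P0=NH0 P1=-
Op 8: best P0=NH0 P1=-
Op 9: best P0=NH0 P1=NH3
Op 10: best P0=NH0 P1=NH1

Answer: P0:NH0 P1:NH1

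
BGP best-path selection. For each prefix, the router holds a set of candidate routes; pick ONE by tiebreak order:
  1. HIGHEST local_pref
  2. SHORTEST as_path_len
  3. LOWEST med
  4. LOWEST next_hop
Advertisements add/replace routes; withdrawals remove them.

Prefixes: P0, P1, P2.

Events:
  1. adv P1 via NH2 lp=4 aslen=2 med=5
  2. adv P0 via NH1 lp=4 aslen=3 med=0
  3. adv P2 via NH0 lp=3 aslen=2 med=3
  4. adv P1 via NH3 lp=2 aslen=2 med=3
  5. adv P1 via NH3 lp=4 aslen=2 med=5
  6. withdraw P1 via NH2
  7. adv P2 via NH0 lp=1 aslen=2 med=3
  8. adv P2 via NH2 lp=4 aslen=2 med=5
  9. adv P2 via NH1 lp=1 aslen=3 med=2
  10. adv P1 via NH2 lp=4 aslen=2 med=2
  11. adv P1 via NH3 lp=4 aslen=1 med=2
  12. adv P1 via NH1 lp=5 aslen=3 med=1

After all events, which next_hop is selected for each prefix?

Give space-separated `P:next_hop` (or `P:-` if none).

Op 1: best P0=- P1=NH2 P2=-
Op 2: best P0=NH1 P1=NH2 P2=-
Op 3: best P0=NH1 P1=NH2 P2=NH0
Op 4: best P0=NH1 P1=NH2 P2=NH0
Op 5: best P0=NH1 P1=NH2 P2=NH0
Op 6: best P0=NH1 P1=NH3 P2=NH0
Op 7: best P0=NH1 P1=NH3 P2=NH0
Op 8: best P0=NH1 P1=NH3 P2=NH2
Op 9: best P0=NH1 P1=NH3 P2=NH2
Op 10: best P0=NH1 P1=NH2 P2=NH2
Op 11: best P0=NH1 P1=NH3 P2=NH2
Op 12: best P0=NH1 P1=NH1 P2=NH2

Answer: P0:NH1 P1:NH1 P2:NH2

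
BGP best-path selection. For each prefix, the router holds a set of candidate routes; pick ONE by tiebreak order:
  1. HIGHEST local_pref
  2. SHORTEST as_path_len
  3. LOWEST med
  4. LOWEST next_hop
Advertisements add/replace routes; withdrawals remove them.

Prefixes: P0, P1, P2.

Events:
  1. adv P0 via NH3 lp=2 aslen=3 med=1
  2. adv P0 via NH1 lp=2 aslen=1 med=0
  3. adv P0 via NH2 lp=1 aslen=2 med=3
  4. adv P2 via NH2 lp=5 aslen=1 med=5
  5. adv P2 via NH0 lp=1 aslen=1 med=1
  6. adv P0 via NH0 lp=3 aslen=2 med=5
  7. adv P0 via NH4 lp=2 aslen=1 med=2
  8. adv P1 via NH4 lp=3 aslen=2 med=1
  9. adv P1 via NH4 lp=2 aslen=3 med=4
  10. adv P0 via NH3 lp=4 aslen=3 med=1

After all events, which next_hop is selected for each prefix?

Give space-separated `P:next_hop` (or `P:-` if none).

Op 1: best P0=NH3 P1=- P2=-
Op 2: best P0=NH1 P1=- P2=-
Op 3: best P0=NH1 P1=- P2=-
Op 4: best P0=NH1 P1=- P2=NH2
Op 5: best P0=NH1 P1=- P2=NH2
Op 6: best P0=NH0 P1=- P2=NH2
Op 7: best P0=NH0 P1=- P2=NH2
Op 8: best P0=NH0 P1=NH4 P2=NH2
Op 9: best P0=NH0 P1=NH4 P2=NH2
Op 10: best P0=NH3 P1=NH4 P2=NH2

Answer: P0:NH3 P1:NH4 P2:NH2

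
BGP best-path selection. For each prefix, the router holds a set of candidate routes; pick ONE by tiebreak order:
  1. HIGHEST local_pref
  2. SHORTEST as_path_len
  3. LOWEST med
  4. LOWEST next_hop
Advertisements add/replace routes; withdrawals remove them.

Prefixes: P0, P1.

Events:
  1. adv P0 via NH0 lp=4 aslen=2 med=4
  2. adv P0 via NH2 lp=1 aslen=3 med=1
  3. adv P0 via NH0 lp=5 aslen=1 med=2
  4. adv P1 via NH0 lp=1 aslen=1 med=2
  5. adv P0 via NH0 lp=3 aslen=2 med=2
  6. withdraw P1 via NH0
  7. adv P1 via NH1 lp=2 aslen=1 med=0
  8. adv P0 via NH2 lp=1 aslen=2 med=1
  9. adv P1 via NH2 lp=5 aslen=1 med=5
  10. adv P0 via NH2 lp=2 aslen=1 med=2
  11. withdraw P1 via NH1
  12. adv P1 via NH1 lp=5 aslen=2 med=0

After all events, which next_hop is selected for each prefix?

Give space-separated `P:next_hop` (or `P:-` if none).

Op 1: best P0=NH0 P1=-
Op 2: best P0=NH0 P1=-
Op 3: best P0=NH0 P1=-
Op 4: best P0=NH0 P1=NH0
Op 5: best P0=NH0 P1=NH0
Op 6: best P0=NH0 P1=-
Op 7: best P0=NH0 P1=NH1
Op 8: best P0=NH0 P1=NH1
Op 9: best P0=NH0 P1=NH2
Op 10: best P0=NH0 P1=NH2
Op 11: best P0=NH0 P1=NH2
Op 12: best P0=NH0 P1=NH2

Answer: P0:NH0 P1:NH2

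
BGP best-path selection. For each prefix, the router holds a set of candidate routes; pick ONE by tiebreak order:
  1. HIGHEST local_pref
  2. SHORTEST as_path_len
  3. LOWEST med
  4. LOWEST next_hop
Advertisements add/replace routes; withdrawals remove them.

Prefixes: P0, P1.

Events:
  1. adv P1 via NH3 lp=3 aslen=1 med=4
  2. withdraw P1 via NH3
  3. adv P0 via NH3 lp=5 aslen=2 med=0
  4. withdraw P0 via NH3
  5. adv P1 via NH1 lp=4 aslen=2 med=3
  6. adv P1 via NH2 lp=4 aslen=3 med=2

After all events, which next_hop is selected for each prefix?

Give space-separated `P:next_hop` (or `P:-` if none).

Op 1: best P0=- P1=NH3
Op 2: best P0=- P1=-
Op 3: best P0=NH3 P1=-
Op 4: best P0=- P1=-
Op 5: best P0=- P1=NH1
Op 6: best P0=- P1=NH1

Answer: P0:- P1:NH1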